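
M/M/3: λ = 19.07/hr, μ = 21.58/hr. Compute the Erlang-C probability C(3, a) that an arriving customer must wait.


a = λ/μ = 0.8837; ρ = a/3 = 0.2946
P₀ = 0.410310 (from M/M/c formula)
C(c,a) = [a^c/(c!(1−ρ))]·P₀ = [0.69008/(6·0.7054)]·0.410310
= 0.16304·0.410310 = 0.066896

Final: 0.066896


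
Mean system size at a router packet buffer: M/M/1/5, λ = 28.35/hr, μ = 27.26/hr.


ρ = 28.35/27.26 = 1.0400
L = ρ[1 − (K+1)ρ^K + Kρ^(K+1)] / [(1−ρ)(1−ρ^(K+1))]
Numerator: 1.0400·(1 − 6·1.216567 + 5·1.265212) = 0.027723
Denominator: (-0.03999)·(-0.265212) = 0.010605
L = 0.027723/0.010605 = 2.6142

Final: 2.6142


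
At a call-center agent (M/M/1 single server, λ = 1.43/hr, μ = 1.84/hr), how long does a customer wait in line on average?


ρ = 1.43/1.84 = 0.7772
Wq = ρ/(μ−λ) = 0.7772/(1.84 − 1.43) = 0.7772/0.4100 = 1.8955 hr

Final: 1.8955 hr


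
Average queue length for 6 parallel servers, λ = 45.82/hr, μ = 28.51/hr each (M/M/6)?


a = λ/μ = 1.6072; ρ = a/6 = 0.2679
P₀ = 0.200380
Lq = P₀·a^c·ρ / (c!·(1−ρ)²) = 0.200380·17.23246·0.2679/(720·0.53603)
= 0.002397

Final: 0.002397


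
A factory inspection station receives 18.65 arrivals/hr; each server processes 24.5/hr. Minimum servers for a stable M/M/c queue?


Stability requires cμ > λ ⇔ c > λ/μ.
λ/μ = 18.65/24.5 = 0.7612
Minimum integer c = ⌊0.7612⌋ + 1 = 1
Check: 1·24.5 = 24.50 > 18.65, while 0·24.5 = 0.00 ≤ 18.65

Final: 1 servers


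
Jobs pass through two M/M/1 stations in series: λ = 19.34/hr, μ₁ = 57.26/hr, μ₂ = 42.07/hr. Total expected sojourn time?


Each node sees arrival rate λ = 19.34/hr (tandem ⇒ throughput preserved).
W₁ = 1/(μ₁−λ) = 1/(57.26−19.34) = 0.02637 hr
W₂ = 1/(μ₂−λ) = 1/(42.07−19.34) = 0.04399 hr
W_total = W₁ + W₂ = 0.02637 + 0.04399 = 0.07037 hr

Final: 0.07037 hr


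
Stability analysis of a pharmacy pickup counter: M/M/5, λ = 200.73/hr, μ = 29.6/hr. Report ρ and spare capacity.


Total capacity cμ = 5·29.6 = 148.00/hr
ρ = λ/(cμ) = 200.73/148.00 = 1.3563
Stable ⇔ ρ < 1: NO
Spare capacity = cμ − λ = 148.00 − 200.73 = -52.73/hr

Final: ρ = 1.3563; unstable; margin = -52.73/hr


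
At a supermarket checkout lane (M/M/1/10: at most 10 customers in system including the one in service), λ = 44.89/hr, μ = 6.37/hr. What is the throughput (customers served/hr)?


ρ = 7.0471; P_K = (1−ρ)ρ^10/(1−ρ^11) = 0.858098
λ_eff = λ(1 − P_K) = 44.89·(1 − 0.858098) = 44.89·0.141902 = 6.3700 /hr

Final: 6.3700 /hr


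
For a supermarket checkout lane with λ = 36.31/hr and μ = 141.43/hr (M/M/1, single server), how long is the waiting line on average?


ρ = 36.31/141.43 = 0.2567
Lq = ρ²/(1−ρ) = 0.06591/0.7433 = 0.08868

Final: 0.08868


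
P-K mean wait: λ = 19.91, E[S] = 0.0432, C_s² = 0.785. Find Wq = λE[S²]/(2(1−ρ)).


ρ = λ·E[S] = 19.91·0.0432 = 0.8601
E[S²] = E[S]²(1+C_s²) = 0.0432²·(1+0.785) = 0.003331
Wq = λ·E[S²]/(2(1−ρ)) = 19.91·0.003331/(2·0.1399) = 0.23706 hr

Final: 0.23706 hr


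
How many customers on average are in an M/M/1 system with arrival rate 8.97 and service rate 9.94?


ρ = λ/μ = 8.97/9.94 = 0.9024
L = ρ/(1−ρ) = 0.9024/(1 − 0.9024) = 0.9024/0.09759 = 9.2474

Final: 9.2474


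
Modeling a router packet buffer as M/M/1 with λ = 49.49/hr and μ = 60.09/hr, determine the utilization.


ρ = λ/μ = 49.49/60.09 = 0.8236

Final: 0.8236


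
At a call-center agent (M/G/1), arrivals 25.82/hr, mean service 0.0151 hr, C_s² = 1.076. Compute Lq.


ρ = λ·E[S] = 25.82·0.0151 = 0.3899
Lq = ρ²(1+C_s²)/(2(1−ρ)) = 0.1520·(1+1.076)/(2·0.6101)
= 0.1520·2.0760/1.2202 = 0.25861

Final: 0.25861


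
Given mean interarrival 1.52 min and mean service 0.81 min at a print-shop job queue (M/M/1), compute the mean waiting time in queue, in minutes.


λ = 60/1.52 = 39.4737 /hr
μ = 60/0.81 = 74.0741 /hr
ρ = λ/μ = 39.4737/74.0741 = 0.5329
Wq = ρ/(μ−λ) = 0.5329/(74.0741−39.4737) = 0.01540 hr
In minutes: 0.01540·60 = 0.9241 min

Final: 0.9241 min


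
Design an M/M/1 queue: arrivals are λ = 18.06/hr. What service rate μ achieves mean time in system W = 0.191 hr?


W = 1/(μ−λ) ⇒ μ − λ = 1/W = 1/0.191 = 5.2356
μ = λ + 1/W = 18.06 + 5.2356 = 23.2956 per hr

Final: 23.2956 /hr


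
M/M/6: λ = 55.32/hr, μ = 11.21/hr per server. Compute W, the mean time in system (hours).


a = 4.9349; ρ = 0.8225; P₀ = 0.004994
Lq = P₀·a^c·ρ/(c!(1−ρ)²) = 2.61458
Wq = Lq/λ = 2.61458/55.32 = 0.04726 hr
W = Wq + 1/μ = 0.04726 + 0.08921 = 0.13647 hr

Final: 0.13647 hr


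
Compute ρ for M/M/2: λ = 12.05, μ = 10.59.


ρ = λ/(cμ) = 12.05/(2·10.59) = 12.05/21.18 = 0.5689

Final: 0.5689


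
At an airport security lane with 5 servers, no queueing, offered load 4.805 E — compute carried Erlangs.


B(5,4.805) = 0.268843 (Erlang-B)
Carried load = a(1 − B) = 4.805·(1 − 0.268843) = 4.805·0.731157 = 3.5132 E

Final: 3.5132 Erlangs


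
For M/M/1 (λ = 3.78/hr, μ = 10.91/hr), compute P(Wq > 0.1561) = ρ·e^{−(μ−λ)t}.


ρ = 3.78/10.91 = 0.3465
P(Wq > t) = ρ·e^{−(μ−λ)t} = 0.3465·e^{−1.1130}
= 0.3465·0.328574 = 0.113841

Final: 0.113841


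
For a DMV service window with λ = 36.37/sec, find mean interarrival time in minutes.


Mean interarrival time = 1/λ = 1/36.37 second = 0.02750 second
In minutes: 0.02750 × 0.0166667 = 0.0004583 min

Final: 0.0004583 min


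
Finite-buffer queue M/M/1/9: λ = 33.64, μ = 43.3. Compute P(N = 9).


ρ = λ/μ = 33.64/43.3 = 0.7769
P_K = (1−ρ)ρ^K/(1−ρ^(K+1)) = (0.2231·0.103113)/(1 − 0.080109)
= 0.023004/0.919891 = 0.025007

Final: 0.025007


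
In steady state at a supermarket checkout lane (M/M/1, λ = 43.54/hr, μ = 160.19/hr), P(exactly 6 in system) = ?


ρ = 43.54/160.19 = 0.2718
P_n = (1−ρ)·ρ^n = (1 − 0.2718)·0.2718^6 = 0.7282·0.0004032 = 0.0002936

Final: 0.0002936


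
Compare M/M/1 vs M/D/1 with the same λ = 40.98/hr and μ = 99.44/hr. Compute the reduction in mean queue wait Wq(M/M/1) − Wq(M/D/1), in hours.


ρ = 40.98/99.44 = 0.4121
Wq(M/M/1) = ρ/(μ−λ) = 0.4121/58.46 = 0.007049 hr
Wq(M/D/1) = ρ/(2(μ−λ)) = 0.003525 hr
Savings = 0.007049 − 0.003525 = 0.003525 hr

Final: 0.003525 hr


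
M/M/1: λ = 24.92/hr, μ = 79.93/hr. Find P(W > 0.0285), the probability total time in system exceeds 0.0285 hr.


W ~ Exponential(μ−λ) for M/M/1.
μ − λ = 79.93 − 24.92 = 55.0100
P(W > t) = e^{−(μ−λ)t} = e^{−1.5678} = 0.208507

Final: 0.208507


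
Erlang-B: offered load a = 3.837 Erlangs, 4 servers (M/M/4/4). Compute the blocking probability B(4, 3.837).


B(c,a) = (a^c/c!) / Σ_{k=0}^{c} a^k/k!
a^4/4! = 9.031418
Σ terms (k=0..4): 1.00000 + 3.83700 + 7.36128 + 9.41508 + 9.03142 = 30.644786
B = 9.031418/30.644786 = 0.294713

Final: 0.294713


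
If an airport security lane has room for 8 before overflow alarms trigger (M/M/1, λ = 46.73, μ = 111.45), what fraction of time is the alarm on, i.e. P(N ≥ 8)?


ρ = 46.73/111.45 = 0.4193
P(N ≥ n) = ρ^n = 0.4193^8 = 0.0009553

Final: 0.0009553


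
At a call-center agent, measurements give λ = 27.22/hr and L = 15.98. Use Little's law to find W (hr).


W = L/λ = 15.98/27.22 = 0.5871 hr

Final: 0.5871 hr


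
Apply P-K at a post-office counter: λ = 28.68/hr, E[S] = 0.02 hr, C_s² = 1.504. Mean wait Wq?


ρ = λ·E[S] = 28.68·0.02 = 0.5736
E[S²] = E[S]²(1+C_s²) = 0.02²·(1+1.504) = 0.001002
Wq = λ·E[S²]/(2(1−ρ)) = 28.68·0.001002/(2·0.4264) = 0.03368 hr

Final: 0.03368 hr


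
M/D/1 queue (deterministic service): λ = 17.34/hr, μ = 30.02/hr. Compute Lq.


ρ = 17.34/30.02 = 0.5776
M/D/1: Lq = ρ²/(2(1−ρ)) = 0.3336/(2·0.4224) = 0.39495

Final: 0.39495


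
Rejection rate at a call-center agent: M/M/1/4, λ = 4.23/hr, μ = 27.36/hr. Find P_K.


ρ = λ/μ = 4.23/27.36 = 0.1546
P_K = (1−ρ)ρ^K/(1−ρ^(K+1)) = (0.8454·0.0005713)/(1 − 0.00008833)
= 0.0004830/0.999912 = 0.0004831

Final: 0.0004831


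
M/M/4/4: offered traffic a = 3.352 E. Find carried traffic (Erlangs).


B(4,3.352) = 0.244579 (Erlang-B)
Carried load = a(1 − B) = 3.352·(1 − 0.244579) = 3.352·0.755421 = 2.5322 E

Final: 2.5322 Erlangs


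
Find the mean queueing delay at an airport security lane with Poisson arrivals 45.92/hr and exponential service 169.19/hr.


ρ = 45.92/169.19 = 0.2714
Wq = ρ/(μ−λ) = 0.2714/(169.19 − 45.92) = 0.2714/123.27 = 0.002202 hr

Final: 0.002202 hr


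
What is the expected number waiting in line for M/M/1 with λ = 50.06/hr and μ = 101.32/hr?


ρ = 50.06/101.32 = 0.4941
Lq = ρ²/(1−ρ) = 0.2441/0.5059 = 0.4825

Final: 0.4825


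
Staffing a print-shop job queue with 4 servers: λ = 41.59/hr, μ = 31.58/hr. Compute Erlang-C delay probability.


a = λ/μ = 1.3170; ρ = a/4 = 0.3292
P₀ = 0.266543 (from M/M/c formula)
C(c,a) = [a^c/(c!(1−ρ))]·P₀ = [3.00820/(24·0.6708)]·0.266543
= 0.18687·0.266543 = 0.049808

Final: 0.049808


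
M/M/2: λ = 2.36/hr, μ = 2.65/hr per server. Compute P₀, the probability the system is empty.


a = λ/μ = 2.36/2.65 = 0.8906; ρ = a/c = 0.4453
Σ_{k=0}^{1} a^k/k! (terms k=0..1) = 1.00000 + 0.89057 = 1.89057
Tail: a^2/(2!(1−ρ)) = 0.79311/(2·0.5547) = 0.71488
P₀ = 1/(1.89057 + 0.71488) = 1/2.60544 = 0.383812

Final: 0.383812


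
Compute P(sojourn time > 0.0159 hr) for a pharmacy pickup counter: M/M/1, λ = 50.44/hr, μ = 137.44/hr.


W ~ Exponential(μ−λ) for M/M/1.
μ − λ = 137.44 − 50.44 = 87.0000
P(W > t) = e^{−(μ−λ)t} = e^{−1.3833} = 0.250750

Final: 0.250750


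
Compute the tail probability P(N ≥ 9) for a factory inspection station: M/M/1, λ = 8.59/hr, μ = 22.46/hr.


ρ = 8.59/22.46 = 0.3825
P(N ≥ n) = ρ^n = 0.3825^9 = 0.0001751

Final: 0.0001751


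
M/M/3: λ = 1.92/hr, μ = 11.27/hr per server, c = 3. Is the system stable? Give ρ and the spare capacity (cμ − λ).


Total capacity cμ = 3·11.27 = 33.81/hr
ρ = λ/(cμ) = 1.92/33.81 = 0.05679
Stable ⇔ ρ < 1: YES
Spare capacity = cμ − λ = 33.81 − 1.92 = 31.89/hr

Final: ρ = 0.05679; stable; margin = 31.89/hr


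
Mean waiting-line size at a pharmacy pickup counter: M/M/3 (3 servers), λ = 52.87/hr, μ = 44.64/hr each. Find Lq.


a = λ/μ = 1.1844; ρ = a/3 = 0.3948
P₀ = 0.299112
Lq = P₀·a^c·ρ / (c!·(1−ρ)²) = 0.299112·1.66133·0.3948/(6·0.36628)
= 0.08927

Final: 0.08927


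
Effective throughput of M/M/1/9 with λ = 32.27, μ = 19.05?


ρ = 1.6940; P_K = (1−ρ)ρ^9/(1−ρ^10) = 0.411785
λ_eff = λ(1 − P_K) = 32.27·(1 − 0.411785) = 32.27·0.588215 = 18.9817 /hr

Final: 18.9817 /hr


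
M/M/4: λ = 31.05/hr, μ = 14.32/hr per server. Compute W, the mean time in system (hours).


a = 2.1683; ρ = 0.5421; P₀ = 0.108350
Lq = P₀·a^c·ρ/(c!(1−ρ)²) = 0.25796
Wq = Lq/λ = 0.25796/31.05 = 0.008308 hr
W = Wq + 1/μ = 0.008308 + 0.06983 = 0.07814 hr

Final: 0.07814 hr


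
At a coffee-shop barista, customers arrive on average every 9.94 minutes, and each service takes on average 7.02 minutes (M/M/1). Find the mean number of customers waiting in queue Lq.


λ = 60/9.94 = 6.0362 /hr
μ = 60/7.02 = 8.5470 /hr
ρ = λ/μ = 6.0362/8.5470 = 0.7062
Lq = ρ²/(1−ρ) = 0.4988/0.2938 = 1.6979

Final: 1.6979


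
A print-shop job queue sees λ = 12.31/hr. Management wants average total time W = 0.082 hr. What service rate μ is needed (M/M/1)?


W = 1/(μ−λ) ⇒ μ − λ = 1/W = 1/0.082 = 12.1951
μ = λ + 1/W = 12.31 + 12.1951 = 24.5051 per hr

Final: 24.5051 /hr


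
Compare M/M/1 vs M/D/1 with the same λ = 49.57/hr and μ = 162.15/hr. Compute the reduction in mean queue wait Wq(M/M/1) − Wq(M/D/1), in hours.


ρ = 49.57/162.15 = 0.3057
Wq(M/M/1) = ρ/(μ−λ) = 0.3057/112.58 = 0.002715 hr
Wq(M/D/1) = ρ/(2(μ−λ)) = 0.001358 hr
Savings = 0.002715 − 0.001358 = 0.001358 hr

Final: 0.001358 hr


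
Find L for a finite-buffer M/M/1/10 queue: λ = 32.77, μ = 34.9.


ρ = 32.77/34.9 = 0.9390
L = ρ[1 − (K+1)ρ^K + Kρ^(K+1)] / [(1−ρ)(1−ρ^(K+1))]
Numerator: 0.9390·(1 − 11·0.532734 + 10·0.500220) = 0.133456
Denominator: (0.06103)·(0.499780) = 0.030502
L = 0.133456/0.030502 = 4.3753

Final: 4.3753


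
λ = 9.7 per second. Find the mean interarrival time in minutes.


Mean interarrival time = 1/λ = 1/9.7 second = 0.10309 second
In minutes: 0.10309 × 0.0166667 = 0.001718 min

Final: 0.001718 min


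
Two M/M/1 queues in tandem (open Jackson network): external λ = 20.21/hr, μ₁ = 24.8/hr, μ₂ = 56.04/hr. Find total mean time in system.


Each node sees arrival rate λ = 20.21/hr (tandem ⇒ throughput preserved).
W₁ = 1/(μ₁−λ) = 1/(24.8−20.21) = 0.21786 hr
W₂ = 1/(μ₂−λ) = 1/(56.04−20.21) = 0.02791 hr
W_total = W₁ + W₂ = 0.21786 + 0.02791 = 0.24577 hr

Final: 0.24577 hr


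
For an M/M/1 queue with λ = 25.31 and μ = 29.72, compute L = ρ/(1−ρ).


ρ = λ/μ = 25.31/29.72 = 0.8516
L = ρ/(1−ρ) = 0.8516/(1 − 0.8516) = 0.8516/0.1484 = 5.7392

Final: 5.7392


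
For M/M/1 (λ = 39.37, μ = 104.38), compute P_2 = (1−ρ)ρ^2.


ρ = 39.37/104.38 = 0.3772
P_n = (1−ρ)·ρ^n = (1 − 0.3772)·0.3772^2 = 0.6228·0.142264 = 0.088605

Final: 0.088605


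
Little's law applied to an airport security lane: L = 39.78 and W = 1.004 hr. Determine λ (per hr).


λ = L/W = 39.78/1.004 = 39.6215 /hr

Final: 39.6215 /hr


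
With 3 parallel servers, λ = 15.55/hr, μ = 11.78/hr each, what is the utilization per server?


ρ = λ/(cμ) = 15.55/(3·11.78) = 15.55/35.34 = 0.4400

Final: 0.4400


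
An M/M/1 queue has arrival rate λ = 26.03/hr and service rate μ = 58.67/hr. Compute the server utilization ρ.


ρ = λ/μ = 26.03/58.67 = 0.4437

Final: 0.4437


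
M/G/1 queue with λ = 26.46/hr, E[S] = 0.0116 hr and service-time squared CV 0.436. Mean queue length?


ρ = λ·E[S] = 26.46·0.0116 = 0.3069
Lq = ρ²(1+C_s²)/(2(1−ρ)) = 0.09421·(1+0.436)/(2·0.6931)
= 0.09421·1.4360/1.3861 = 0.09760

Final: 0.09760


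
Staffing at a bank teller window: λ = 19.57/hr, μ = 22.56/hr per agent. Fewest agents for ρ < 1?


Stability requires cμ > λ ⇔ c > λ/μ.
λ/μ = 19.57/22.56 = 0.8675
Minimum integer c = ⌊0.8675⌋ + 1 = 1
Check: 1·22.56 = 22.56 > 19.57, while 0·22.56 = 0.00 ≤ 19.57

Final: 1 servers


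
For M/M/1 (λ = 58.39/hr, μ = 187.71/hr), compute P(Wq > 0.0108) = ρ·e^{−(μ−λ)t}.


ρ = 58.39/187.71 = 0.3111
P(Wq > t) = ρ·e^{−(μ−λ)t} = 0.3111·e^{−1.3967}
= 0.3111·0.247423 = 0.076965

Final: 0.076965


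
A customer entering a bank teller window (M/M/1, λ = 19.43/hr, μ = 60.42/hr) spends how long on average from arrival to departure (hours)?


W = 1/(μ−λ) = 1/(60.42 − 19.43) = 1/40.99 = 0.02440 hr

Final: 0.02440 hr


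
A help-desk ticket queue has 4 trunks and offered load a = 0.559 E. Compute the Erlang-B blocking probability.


B(c,a) = (a^c/c!) / Σ_{k=0}^{c} a^k/k!
a^4/4! = 0.004069
Σ terms (k=0..4): 1.00000 + 0.55900 + 0.15624 + 0.02911 + 0.004069 = 1.748422
B = 0.004069/1.748422 = 0.002327

Final: 0.002327


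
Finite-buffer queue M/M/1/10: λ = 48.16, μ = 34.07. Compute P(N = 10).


ρ = λ/μ = 48.16/34.07 = 1.4136
P_K = (1−ρ)ρ^K/(1−ρ^(K+1)) = (-0.4136·31.852494)/(1 − 45.025422)
= -13.172928/-44.025422 = 0.299212

Final: 0.299212


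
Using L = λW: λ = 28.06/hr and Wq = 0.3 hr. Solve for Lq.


Lq = λWq = 28.06·0.3 = 8.4180

Final: 8.4180


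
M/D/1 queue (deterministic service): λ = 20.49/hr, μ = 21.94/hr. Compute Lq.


ρ = 20.49/21.94 = 0.9339
M/D/1: Lq = ρ²/(2(1−ρ)) = 0.8722/(2·0.06609) = 6.59856

Final: 6.59856


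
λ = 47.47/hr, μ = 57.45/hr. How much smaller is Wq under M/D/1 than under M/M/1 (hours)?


ρ = 47.47/57.45 = 0.8263
Wq(M/M/1) = ρ/(μ−λ) = 0.8263/9.98 = 0.08279 hr
Wq(M/D/1) = ρ/(2(μ−λ)) = 0.04140 hr
Savings = 0.08279 − 0.04140 = 0.04140 hr

Final: 0.04140 hr


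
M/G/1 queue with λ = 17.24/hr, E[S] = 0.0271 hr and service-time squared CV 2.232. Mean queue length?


ρ = λ·E[S] = 17.24·0.0271 = 0.4672
Lq = ρ²(1+C_s²)/(2(1−ρ)) = 0.2183·(1+2.232)/(2·0.5328)
= 0.2183·3.2320/1.0656 = 0.66205

Final: 0.66205


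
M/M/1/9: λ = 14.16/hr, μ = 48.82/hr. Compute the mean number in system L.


ρ = 14.16/48.82 = 0.2900
L = ρ[1 − (K+1)ρ^K + Kρ^(K+1)] / [(1−ρ)(1−ρ^(K+1))]
Numerator: 0.2900·(1 − 10·0.00001453 + 9·0.000004214) = 0.290014
Denominator: (0.7100)·(0.999996) = 0.709952
L = 0.290014/0.709952 = 0.4085

Final: 0.4085


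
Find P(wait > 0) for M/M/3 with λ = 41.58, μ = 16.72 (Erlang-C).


a = λ/μ = 2.4868; ρ = a/3 = 0.8289
P₀ = 0.046373 (from M/M/c formula)
C(c,a) = [a^c/(c!(1−ρ))]·P₀ = [15.37959/(6·0.1711)]·0.046373
= 14.98524·0.046373 = 0.694910

Final: 0.694910


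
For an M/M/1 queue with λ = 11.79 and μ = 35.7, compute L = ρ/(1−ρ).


ρ = λ/μ = 11.79/35.7 = 0.3303
L = ρ/(1−ρ) = 0.3303/(1 − 0.3303) = 0.3303/0.6697 = 0.4931

Final: 0.4931


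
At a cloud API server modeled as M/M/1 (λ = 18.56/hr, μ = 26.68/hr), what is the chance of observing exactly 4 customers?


ρ = 18.56/26.68 = 0.6957
P_n = (1−ρ)·ρ^n = (1 − 0.6957)·0.6957^4 = 0.3043·0.234190 = 0.071275

Final: 0.071275


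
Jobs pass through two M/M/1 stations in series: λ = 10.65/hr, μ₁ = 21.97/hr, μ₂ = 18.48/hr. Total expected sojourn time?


Each node sees arrival rate λ = 10.65/hr (tandem ⇒ throughput preserved).
W₁ = 1/(μ₁−λ) = 1/(21.97−10.65) = 0.08834 hr
W₂ = 1/(μ₂−λ) = 1/(18.48−10.65) = 0.12771 hr
W_total = W₁ + W₂ = 0.08834 + 0.12771 = 0.21605 hr

Final: 0.21605 hr


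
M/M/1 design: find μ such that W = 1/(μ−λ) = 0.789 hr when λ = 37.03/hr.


W = 1/(μ−λ) ⇒ μ − λ = 1/W = 1/0.789 = 1.2674
μ = λ + 1/W = 37.03 + 1.2674 = 38.2974 per hr

Final: 38.2974 /hr


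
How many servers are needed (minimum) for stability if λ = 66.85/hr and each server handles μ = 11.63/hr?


Stability requires cμ > λ ⇔ c > λ/μ.
λ/μ = 66.85/11.63 = 5.7481
Minimum integer c = ⌊5.7481⌋ + 1 = 6
Check: 6·11.63 = 69.78 > 66.85, while 5·11.63 = 58.15 ≤ 66.85

Final: 6 servers


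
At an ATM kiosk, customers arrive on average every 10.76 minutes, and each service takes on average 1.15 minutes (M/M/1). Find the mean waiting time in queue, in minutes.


λ = 60/10.76 = 5.5762 /hr
μ = 60/1.15 = 52.1739 /hr
ρ = λ/μ = 5.5762/52.1739 = 0.1069
Wq = ρ/(μ−λ) = 0.1069/(52.1739−5.5762) = 0.002294 hr
In minutes: 0.002294·60 = 0.1376 min

Final: 0.1376 min


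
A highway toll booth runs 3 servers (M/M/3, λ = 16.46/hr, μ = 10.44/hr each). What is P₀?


a = λ/μ = 16.46/10.44 = 1.5766; ρ = a/c = 0.5255
Σ_{k=0}^{2} a^k/k! (terms k=0..2) = 1.00000 + 1.57663 + 1.24288 = 3.81951
Tail: a^3/(3!(1−ρ)) = 3.91911/(6·0.4745) = 1.37670
P₀ = 1/(3.81951 + 1.37670) = 1/5.19621 = 0.192448

Final: 0.192448


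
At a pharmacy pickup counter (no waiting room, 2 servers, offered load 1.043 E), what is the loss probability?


B(c,a) = (a^c/c!) / Σ_{k=0}^{c} a^k/k!
a^2/2! = 0.543924
Σ terms (k=0..2): 1.00000 + 1.04300 + 0.54392 = 2.586924
B = 0.543924/2.586924 = 0.210259

Final: 0.210259


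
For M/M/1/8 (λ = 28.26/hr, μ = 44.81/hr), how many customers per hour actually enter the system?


ρ = 0.6307; P_K = (1−ρ)ρ^8/(1−ρ^9) = 0.009391
λ_eff = λ(1 − P_K) = 28.26·(1 − 0.009391) = 28.26·0.990609 = 27.9946 /hr

Final: 27.9946 /hr


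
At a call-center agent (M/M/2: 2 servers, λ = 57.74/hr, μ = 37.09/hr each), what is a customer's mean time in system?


a = 1.5568; ρ = 0.7784; P₀ = 0.124621
Lq = P₀·a^c·ρ/(c!(1−ρ)²) = 2.39310
Wq = Lq/λ = 2.39310/57.74 = 0.04145 hr
W = Wq + 1/μ = 0.04145 + 0.02696 = 0.06841 hr

Final: 0.06841 hr


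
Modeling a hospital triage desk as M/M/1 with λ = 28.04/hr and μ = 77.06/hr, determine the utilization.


ρ = λ/μ = 28.04/77.06 = 0.3639

Final: 0.3639


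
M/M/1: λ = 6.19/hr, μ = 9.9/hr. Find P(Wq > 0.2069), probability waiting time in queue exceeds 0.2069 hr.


ρ = 6.19/9.9 = 0.6253
P(Wq > t) = ρ·e^{−(μ−λ)t} = 0.6253·e^{−0.7676}
= 0.6253·0.464126 = 0.290196

Final: 0.290196


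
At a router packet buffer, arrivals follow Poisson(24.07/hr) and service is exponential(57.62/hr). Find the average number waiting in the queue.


ρ = 24.07/57.62 = 0.4177
Lq = ρ²/(1−ρ) = 0.1745/0.5823 = 0.2997

Final: 0.2997


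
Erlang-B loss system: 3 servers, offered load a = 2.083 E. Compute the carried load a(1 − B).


B(3,2.083) = 0.222869 (Erlang-B)
Carried load = a(1 − B) = 2.083·(1 − 0.222869) = 2.083·0.777131 = 1.6188 E

Final: 1.6188 Erlangs


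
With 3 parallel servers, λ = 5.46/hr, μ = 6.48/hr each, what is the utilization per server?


ρ = λ/(cμ) = 5.46/(3·6.48) = 5.46/19.44 = 0.2809

Final: 0.2809


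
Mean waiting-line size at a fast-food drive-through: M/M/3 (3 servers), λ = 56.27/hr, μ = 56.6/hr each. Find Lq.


a = λ/μ = 0.9942; ρ = a/3 = 0.3314
P₀ = 0.365859
Lq = P₀·a^c·ρ / (c!·(1−ρ)²) = 0.365859·0.98261·0.3314/(6·0.44704)
= 0.04442

Final: 0.04442


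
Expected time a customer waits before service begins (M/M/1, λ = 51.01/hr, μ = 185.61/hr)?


ρ = 51.01/185.61 = 0.2748
Wq = ρ/(μ−λ) = 0.2748/(185.61 − 51.01) = 0.2748/134.60 = 0.002042 hr

Final: 0.002042 hr


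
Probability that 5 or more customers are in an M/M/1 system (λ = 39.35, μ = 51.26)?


ρ = 39.35/51.26 = 0.7677
P(N ≥ n) = ρ^n = 0.7677^5 = 0.266582

Final: 0.266582


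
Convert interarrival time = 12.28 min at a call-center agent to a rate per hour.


λ = 1/(interarrival time) in consistent units.
1 hour = 60 min, so λ = 60/12.28 = 4.8860 per hour

Final: 4.8860 /hr


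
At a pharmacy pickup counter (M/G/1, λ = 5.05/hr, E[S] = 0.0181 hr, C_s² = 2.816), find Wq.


ρ = λ·E[S] = 5.05·0.0181 = 0.09141
E[S²] = E[S]²(1+C_s²) = 0.0181²·(1+2.816) = 0.001250
Wq = λ·E[S²]/(2(1−ρ)) = 5.05·0.001250/(2·0.9086) = 0.003474 hr

Final: 0.003474 hr


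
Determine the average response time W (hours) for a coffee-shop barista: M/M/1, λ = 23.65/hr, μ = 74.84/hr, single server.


W = 1/(μ−λ) = 1/(74.84 − 23.65) = 1/51.19 = 0.01954 hr

Final: 0.01954 hr


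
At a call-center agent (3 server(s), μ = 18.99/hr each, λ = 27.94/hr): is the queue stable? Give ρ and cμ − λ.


Total capacity cμ = 3·18.99 = 56.97/hr
ρ = λ/(cμ) = 27.94/56.97 = 0.4904
Stable ⇔ ρ < 1: YES
Spare capacity = cμ − λ = 56.97 − 27.94 = 29.03/hr

Final: ρ = 0.4904; stable; margin = 29.03/hr


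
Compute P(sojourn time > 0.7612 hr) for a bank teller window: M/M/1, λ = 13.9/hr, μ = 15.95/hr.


W ~ Exponential(μ−λ) for M/M/1.
μ − λ = 15.95 − 13.9 = 2.0500
P(W > t) = e^{−(μ−λ)t} = e^{−1.5605} = 0.210039

Final: 0.210039


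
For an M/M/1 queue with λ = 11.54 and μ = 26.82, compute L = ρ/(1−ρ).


ρ = λ/μ = 11.54/26.82 = 0.4303
L = ρ/(1−ρ) = 0.4303/(1 − 0.4303) = 0.4303/0.5697 = 0.7552

Final: 0.7552


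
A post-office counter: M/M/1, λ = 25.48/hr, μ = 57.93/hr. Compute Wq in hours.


ρ = 25.48/57.93 = 0.4398
Wq = ρ/(μ−λ) = 0.4398/(57.93 − 25.48) = 0.4398/32.45 = 0.01355 hr

Final: 0.01355 hr


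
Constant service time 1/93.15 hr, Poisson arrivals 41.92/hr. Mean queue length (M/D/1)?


ρ = 41.92/93.15 = 0.4500
M/D/1: Lq = ρ²/(2(1−ρ)) = 0.2025/(2·0.5500) = 0.18412

Final: 0.18412


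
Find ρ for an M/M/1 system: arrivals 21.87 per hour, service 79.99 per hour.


ρ = λ/μ = 21.87/79.99 = 0.2734

Final: 0.2734


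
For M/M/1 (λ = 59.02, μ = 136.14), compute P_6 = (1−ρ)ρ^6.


ρ = 59.02/136.14 = 0.4335
P_n = (1−ρ)·ρ^n = (1 − 0.4335)·0.4335^6 = 0.5665·0.006639 = 0.003761

Final: 0.003761


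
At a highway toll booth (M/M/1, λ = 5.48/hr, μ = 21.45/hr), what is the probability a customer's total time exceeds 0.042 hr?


W ~ Exponential(μ−λ) for M/M/1.
μ − λ = 21.45 − 5.48 = 15.9700
P(W > t) = e^{−(μ−λ)t} = e^{−0.6707} = 0.511330

Final: 0.511330


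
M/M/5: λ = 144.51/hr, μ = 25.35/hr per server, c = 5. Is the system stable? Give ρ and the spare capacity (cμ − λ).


Total capacity cμ = 5·25.35 = 126.75/hr
ρ = λ/(cμ) = 144.51/126.75 = 1.1401
Stable ⇔ ρ < 1: NO
Spare capacity = cμ − λ = 126.75 − 144.51 = -17.76/hr

Final: ρ = 1.1401; unstable; margin = -17.76/hr


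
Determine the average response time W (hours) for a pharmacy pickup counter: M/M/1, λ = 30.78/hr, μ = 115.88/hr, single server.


W = 1/(μ−λ) = 1/(115.88 − 30.78) = 1/85.10 = 0.01175 hr

Final: 0.01175 hr


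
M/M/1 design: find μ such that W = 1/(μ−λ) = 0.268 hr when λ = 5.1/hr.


W = 1/(μ−λ) ⇒ μ − λ = 1/W = 1/0.268 = 3.7313
μ = λ + 1/W = 5.1 + 3.7313 = 8.8313 per hr

Final: 8.8313 /hr


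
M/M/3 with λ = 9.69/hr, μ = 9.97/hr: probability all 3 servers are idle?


a = λ/μ = 9.69/9.97 = 0.9719; ρ = a/c = 0.3240
Σ_{k=0}^{2} a^k/k! (terms k=0..2) = 1.00000 + 0.97192 + 0.47231 = 2.44423
Tail: a^3/(3!(1−ρ)) = 0.91809/(6·0.6760) = 0.22634
P₀ = 1/(2.44423 + 0.22634) = 1/2.67057 = 0.374452

Final: 0.374452


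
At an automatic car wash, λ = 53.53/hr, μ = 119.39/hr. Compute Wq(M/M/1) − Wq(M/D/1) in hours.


ρ = 53.53/119.39 = 0.4484
Wq(M/M/1) = ρ/(μ−λ) = 0.4484/65.86 = 0.006808 hr
Wq(M/D/1) = ρ/(2(μ−λ)) = 0.003404 hr
Savings = 0.006808 − 0.003404 = 0.003404 hr

Final: 0.003404 hr


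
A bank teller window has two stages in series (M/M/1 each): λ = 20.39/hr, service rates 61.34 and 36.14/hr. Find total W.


Each node sees arrival rate λ = 20.39/hr (tandem ⇒ throughput preserved).
W₁ = 1/(μ₁−λ) = 1/(61.34−20.39) = 0.02442 hr
W₂ = 1/(μ₂−λ) = 1/(36.14−20.39) = 0.06349 hr
W_total = W₁ + W₂ = 0.02442 + 0.06349 = 0.08791 hr

Final: 0.08791 hr


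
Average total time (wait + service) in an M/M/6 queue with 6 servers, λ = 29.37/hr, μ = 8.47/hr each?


a = 3.4675; ρ = 0.5779; P₀ = 0.029985
Lq = P₀·a^c·ρ/(c!(1−ρ)²) = 0.23485
Wq = Lq/λ = 0.23485/29.37 = 0.007996 hr
W = Wq + 1/μ = 0.007996 + 0.11806 = 0.12606 hr

Final: 0.12606 hr


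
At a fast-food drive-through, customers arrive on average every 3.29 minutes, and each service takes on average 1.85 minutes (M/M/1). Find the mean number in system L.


λ = 60/3.29 = 18.2371 /hr
μ = 60/1.85 = 32.4324 /hr
ρ = λ/μ = 18.2371/32.4324 = 0.5623
L = ρ/(1−ρ) = 0.5623/0.4377 = 1.2847

Final: 1.2847


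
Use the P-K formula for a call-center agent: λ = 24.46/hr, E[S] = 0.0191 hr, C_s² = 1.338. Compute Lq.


ρ = λ·E[S] = 24.46·0.0191 = 0.4672
Lq = ρ²(1+C_s²)/(2(1−ρ)) = 0.2183·(1+1.338)/(2·0.5328)
= 0.2183·2.3380/1.0656 = 0.47887

Final: 0.47887


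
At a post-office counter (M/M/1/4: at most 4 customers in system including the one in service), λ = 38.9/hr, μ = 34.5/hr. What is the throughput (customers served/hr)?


ρ = 1.1275; P_K = (1−ρ)ρ^4/(1−ρ^5) = 0.250641
λ_eff = λ(1 − P_K) = 38.9·(1 − 0.250641) = 38.9·0.749359 = 29.1500 /hr

Final: 29.1500 /hr


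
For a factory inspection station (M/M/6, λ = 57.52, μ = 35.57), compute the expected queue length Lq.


a = λ/μ = 1.6171; ρ = a/6 = 0.2695
P₀ = 0.198395
Lq = P₀·a^c·ρ / (c!·(1−ρ)²) = 0.198395·17.88175·0.2695/(720·0.53361)
= 0.002489

Final: 0.002489


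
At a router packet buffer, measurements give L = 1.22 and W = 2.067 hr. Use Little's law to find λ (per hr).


λ = L/W = 1.22/2.067 = 0.5902 /hr

Final: 0.5902 /hr


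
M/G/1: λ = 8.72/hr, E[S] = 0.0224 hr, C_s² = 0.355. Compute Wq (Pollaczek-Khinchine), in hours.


ρ = λ·E[S] = 8.72·0.0224 = 0.1953
E[S²] = E[S]²(1+C_s²) = 0.0224²·(1+0.355) = 0.0006799
Wq = λ·E[S²]/(2(1−ρ)) = 8.72·0.0006799/(2·0.8047) = 0.003684 hr

Final: 0.003684 hr


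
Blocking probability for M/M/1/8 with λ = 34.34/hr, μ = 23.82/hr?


ρ = λ/μ = 34.34/23.82 = 1.4416
P_K = (1−ρ)ρ^K/(1−ρ^(K+1)) = (-0.4416·18.658137)/(1 − 26.898422)
= -8.240285/-25.898422 = 0.318177

Final: 0.318177


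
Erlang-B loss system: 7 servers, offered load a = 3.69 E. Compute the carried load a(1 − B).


B(7,3.69) = 0.047817 (Erlang-B)
Carried load = a(1 − B) = 3.69·(1 − 0.047817) = 3.69·0.952183 = 3.5136 E

Final: 3.5136 Erlangs


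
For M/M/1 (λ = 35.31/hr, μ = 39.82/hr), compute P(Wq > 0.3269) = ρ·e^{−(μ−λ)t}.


ρ = 35.31/39.82 = 0.8867
P(Wq > t) = ρ·e^{−(μ−λ)t} = 0.8867·e^{−1.4743}
= 0.8867·0.228935 = 0.203006

Final: 0.203006


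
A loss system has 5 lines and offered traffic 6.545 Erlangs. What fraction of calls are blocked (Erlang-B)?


B(c,a) = (a^c/c!) / Σ_{k=0}^{c} a^k/k!
a^5/5! = 100.084543
Σ terms (k=0..5): 1.00000 + 6.54500 + 21.41851 + 46.72805 + 76.45878 + 100.08454 = 252.234889
B = 100.084543/252.234889 = 0.396791

Final: 0.396791


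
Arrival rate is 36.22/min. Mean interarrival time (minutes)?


Mean interarrival time = 1/λ = 1/36.22 minute = 0.02761 minute
In minutes: 0.02761 × 1 = 0.02761 min

Final: 0.02761 min


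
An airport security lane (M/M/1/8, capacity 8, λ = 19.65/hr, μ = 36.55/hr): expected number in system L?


ρ = 19.65/36.55 = 0.5376
L = ρ[1 − (K+1)ρ^K + Kρ^(K+1)] / [(1−ρ)(1−ρ^(K+1))]
Numerator: 0.5376·(1 − 9·0.006979 + 8·0.003752) = 0.519988
Denominator: (0.4624)·(0.996248) = 0.460645
L = 0.519988/0.460645 = 1.1288

Final: 1.1288


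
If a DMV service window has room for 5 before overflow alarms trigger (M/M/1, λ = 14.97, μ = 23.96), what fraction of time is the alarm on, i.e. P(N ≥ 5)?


ρ = 14.97/23.96 = 0.6248
P(N ≥ n) = ρ^n = 0.6248^5 = 0.095208

Final: 0.095208


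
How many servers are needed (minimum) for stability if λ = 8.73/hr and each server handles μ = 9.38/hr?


Stability requires cμ > λ ⇔ c > λ/μ.
λ/μ = 8.73/9.38 = 0.9307
Minimum integer c = ⌊0.9307⌋ + 1 = 1
Check: 1·9.38 = 9.38 > 8.73, while 0·9.38 = 0.00 ≤ 8.73

Final: 1 servers


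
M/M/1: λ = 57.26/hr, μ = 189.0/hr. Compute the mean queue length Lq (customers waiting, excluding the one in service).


ρ = 57.26/189.0 = 0.3030
Lq = ρ²/(1−ρ) = 0.09179/0.6970 = 0.1317

Final: 0.1317


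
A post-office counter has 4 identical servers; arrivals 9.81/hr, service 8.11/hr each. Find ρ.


ρ = λ/(cμ) = 9.81/(4·8.11) = 9.81/32.44 = 0.3024

Final: 0.3024


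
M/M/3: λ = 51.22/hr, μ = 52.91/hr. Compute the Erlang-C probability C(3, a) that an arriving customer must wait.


a = λ/μ = 0.9681; ρ = a/3 = 0.3227
P₀ = 0.375959 (from M/M/c formula)
C(c,a) = [a^c/(c!(1−ρ))]·P₀ = [0.90721/(6·0.6773)]·0.375959
= 0.22324·0.375959 = 0.083928

Final: 0.083928


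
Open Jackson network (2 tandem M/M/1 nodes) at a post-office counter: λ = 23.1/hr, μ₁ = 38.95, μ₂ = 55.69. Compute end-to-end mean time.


Each node sees arrival rate λ = 23.1/hr (tandem ⇒ throughput preserved).
W₁ = 1/(μ₁−λ) = 1/(38.95−23.1) = 0.06309 hr
W₂ = 1/(μ₂−λ) = 1/(55.69−23.1) = 0.03068 hr
W_total = W₁ + W₂ = 0.06309 + 0.03068 = 0.09378 hr

Final: 0.09378 hr


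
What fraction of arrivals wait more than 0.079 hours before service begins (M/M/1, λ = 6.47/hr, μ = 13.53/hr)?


ρ = 6.47/13.53 = 0.4782
P(Wq > t) = ρ·e^{−(μ−λ)t} = 0.4782·e^{−0.5577}
= 0.4782·0.572501 = 0.273768

Final: 0.273768


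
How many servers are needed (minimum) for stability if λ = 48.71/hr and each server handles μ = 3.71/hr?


Stability requires cμ > λ ⇔ c > λ/μ.
λ/μ = 48.71/3.71 = 13.1294
Minimum integer c = ⌊13.1294⌋ + 1 = 14
Check: 14·3.71 = 51.94 > 48.71, while 13·3.71 = 48.23 ≤ 48.71

Final: 14 servers


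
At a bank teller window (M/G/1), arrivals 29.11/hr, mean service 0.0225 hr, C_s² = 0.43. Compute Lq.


ρ = λ·E[S] = 29.11·0.0225 = 0.6550
Lq = ρ²(1+C_s²)/(2(1−ρ)) = 0.4290·(1+0.43)/(2·0.3450)
= 0.4290·1.4300/0.6901 = 0.88901

Final: 0.88901


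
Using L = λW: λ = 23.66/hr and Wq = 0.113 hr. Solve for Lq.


Lq = λWq = 23.66·0.113 = 2.6736

Final: 2.6736


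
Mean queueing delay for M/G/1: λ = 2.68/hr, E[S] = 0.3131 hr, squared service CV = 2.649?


ρ = λ·E[S] = 2.68·0.3131 = 0.8391
E[S²] = E[S]²(1+C_s²) = 0.3131²·(1+2.649) = 0.357717
Wq = λ·E[S²]/(2(1−ρ)) = 2.68·0.357717/(2·0.1609) = 2.97927 hr

Final: 2.97927 hr


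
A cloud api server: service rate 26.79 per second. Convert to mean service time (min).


Mean service time = 1/μ = 1/26.79 second = 0.03733 second
In minutes: 0.03733 × 0.0166667 = 0.0006221 min

Final: 0.0006221 min


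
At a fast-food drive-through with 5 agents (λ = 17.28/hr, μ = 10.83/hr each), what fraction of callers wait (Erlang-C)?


a = λ/μ = 1.5956; ρ = a/5 = 0.3191
P₀ = 0.202342 (from M/M/c formula)
C(c,a) = [a^c/(c!(1−ρ))]·P₀ = [10.34133/(120·0.6809)]·0.202342
= 0.12657·0.202342 = 0.025610

Final: 0.025610


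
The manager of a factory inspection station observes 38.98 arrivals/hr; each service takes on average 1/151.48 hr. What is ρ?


ρ = λ/μ = 38.98/151.48 = 0.2573

Final: 0.2573


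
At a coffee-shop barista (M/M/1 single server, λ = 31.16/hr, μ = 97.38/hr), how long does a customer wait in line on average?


ρ = 31.16/97.38 = 0.3200
Wq = ρ/(μ−λ) = 0.3200/(97.38 − 31.16) = 0.3200/66.22 = 0.004832 hr

Final: 0.004832 hr


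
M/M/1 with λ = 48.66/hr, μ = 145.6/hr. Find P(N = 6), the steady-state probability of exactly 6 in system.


ρ = 48.66/145.6 = 0.3342
P_n = (1−ρ)·ρ^n = (1 − 0.3342)·0.3342^6 = 0.6658·0.001393 = 0.0009277

Final: 0.0009277


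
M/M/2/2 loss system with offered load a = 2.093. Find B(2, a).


B(c,a) = (a^c/c!) / Σ_{k=0}^{c} a^k/k!
a^2/2! = 2.190325
Σ terms (k=0..2): 1.00000 + 2.09300 + 2.19032 = 5.283324
B = 2.190325/5.283324 = 0.414573

Final: 0.414573


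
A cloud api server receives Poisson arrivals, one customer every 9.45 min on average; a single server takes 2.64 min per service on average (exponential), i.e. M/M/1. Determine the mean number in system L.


λ = 60/9.45 = 6.3492 /hr
μ = 60/2.64 = 22.7273 /hr
ρ = λ/μ = 6.3492/22.7273 = 0.2794
L = ρ/(1−ρ) = 0.2794/0.7206 = 0.3877

Final: 0.3877


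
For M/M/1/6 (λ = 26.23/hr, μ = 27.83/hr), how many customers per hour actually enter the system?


ρ = 0.9425; P_K = (1−ρ)ρ^6/(1−ρ^7) = 0.118773
λ_eff = λ(1 − P_K) = 26.23·(1 − 0.118773) = 26.23·0.881227 = 23.1146 /hr

Final: 23.1146 /hr


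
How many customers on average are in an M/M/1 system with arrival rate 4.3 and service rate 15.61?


ρ = λ/μ = 4.3/15.61 = 0.2755
L = ρ/(1−ρ) = 0.2755/(1 − 0.2755) = 0.2755/0.7245 = 0.3802

Final: 0.3802


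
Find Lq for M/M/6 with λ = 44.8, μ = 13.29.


a = λ/μ = 3.3710; ρ = a/6 = 0.5618
P₀ = 0.033228
Lq = P₀·a^c·ρ / (c!·(1−ρ)²) = 0.033228·1467.29757·0.5618/(720·0.19200)
= 0.19815

Final: 0.19815


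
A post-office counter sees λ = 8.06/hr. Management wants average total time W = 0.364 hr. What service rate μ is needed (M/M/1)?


W = 1/(μ−λ) ⇒ μ − λ = 1/W = 1/0.364 = 2.7473
μ = λ + 1/W = 8.06 + 2.7473 = 10.8073 per hr

Final: 10.8073 /hr


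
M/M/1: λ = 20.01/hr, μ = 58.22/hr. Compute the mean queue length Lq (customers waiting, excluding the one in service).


ρ = 20.01/58.22 = 0.3437
Lq = ρ²/(1−ρ) = 0.1181/0.6563 = 0.1800

Final: 0.1800


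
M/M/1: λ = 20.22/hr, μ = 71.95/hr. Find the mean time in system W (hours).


W = 1/(μ−λ) = 1/(71.95 − 20.22) = 1/51.73 = 0.01933 hr

Final: 0.01933 hr


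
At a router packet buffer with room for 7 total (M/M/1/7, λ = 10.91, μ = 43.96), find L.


ρ = 10.91/43.96 = 0.2482
L = ρ[1 − (K+1)ρ^K + Kρ^(K+1)] / [(1−ρ)(1−ρ^(K+1))]
Numerator: 0.2482·(1 − 8·0.00005799 + 7·0.00001439) = 0.248090
Denominator: (0.7518)·(0.999986) = 0.751809
L = 0.248090/0.751809 = 0.3300

Final: 0.3300


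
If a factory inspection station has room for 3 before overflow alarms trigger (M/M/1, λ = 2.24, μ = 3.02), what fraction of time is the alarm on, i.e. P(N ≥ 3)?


ρ = 2.24/3.02 = 0.7417
P(N ≥ n) = ρ^n = 0.7417^3 = 0.408059

Final: 0.408059


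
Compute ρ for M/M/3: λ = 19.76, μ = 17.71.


ρ = λ/(cμ) = 19.76/(3·17.71) = 19.76/53.13 = 0.3719

Final: 0.3719


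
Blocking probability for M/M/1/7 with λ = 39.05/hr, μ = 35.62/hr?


ρ = λ/μ = 39.05/35.62 = 1.0963
P_K = (1−ρ)ρ^K/(1−ρ^(K+1)) = (-0.09629·1.903224)/(1 − 2.086493)
= -0.183269/-1.086493 = 0.168680

Final: 0.168680


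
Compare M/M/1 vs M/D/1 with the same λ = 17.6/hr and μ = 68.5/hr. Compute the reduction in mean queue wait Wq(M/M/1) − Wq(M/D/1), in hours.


ρ = 17.6/68.5 = 0.2569
Wq(M/M/1) = ρ/(μ−λ) = 0.2569/50.90 = 0.005048 hr
Wq(M/D/1) = ρ/(2(μ−λ)) = 0.002524 hr
Savings = 0.005048 − 0.002524 = 0.002524 hr

Final: 0.002524 hr


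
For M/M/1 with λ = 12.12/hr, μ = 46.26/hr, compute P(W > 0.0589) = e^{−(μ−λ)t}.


W ~ Exponential(μ−λ) for M/M/1.
μ − λ = 46.26 − 12.12 = 34.1400
P(W > t) = e^{−(μ−λ)t} = e^{−2.0108} = 0.133875

Final: 0.133875


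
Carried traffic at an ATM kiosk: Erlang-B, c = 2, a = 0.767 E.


B(2,0.767) = 0.142709 (Erlang-B)
Carried load = a(1 − B) = 0.767·(1 − 0.142709) = 0.767·0.857291 = 0.6575 E

Final: 0.6575 Erlangs


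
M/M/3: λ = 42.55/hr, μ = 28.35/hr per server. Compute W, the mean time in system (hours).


a = 1.5009; ρ = 0.5003; P₀ = 0.210311
Lq = P₀·a^c·ρ/(c!(1−ρ)²) = 0.23744
Wq = Lq/λ = 0.23744/42.55 = 0.005580 hr
W = Wq + 1/μ = 0.005580 + 0.03527 = 0.04085 hr

Final: 0.04085 hr


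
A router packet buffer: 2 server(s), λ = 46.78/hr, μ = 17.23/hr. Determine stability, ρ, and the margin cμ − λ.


Total capacity cμ = 2·17.23 = 34.46/hr
ρ = λ/(cμ) = 46.78/34.46 = 1.3575
Stable ⇔ ρ < 1: NO
Spare capacity = cμ − λ = 34.46 − 46.78 = -12.32/hr

Final: ρ = 1.3575; unstable; margin = -12.32/hr


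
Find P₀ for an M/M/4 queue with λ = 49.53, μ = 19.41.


a = λ/μ = 49.53/19.41 = 2.5518; ρ = a/c = 0.6379
Σ_{k=0}^{3} a^k/k! (terms k=0..3) = 1.00000 + 2.55178 + 3.25578 + 2.76935 = 9.57691
Tail: a^4/(4!(1−ρ)) = 42.40052/(24·0.3621) = 4.87960
P₀ = 1/(9.57691 + 4.87960) = 1/14.45651 = 0.069173

Final: 0.069173


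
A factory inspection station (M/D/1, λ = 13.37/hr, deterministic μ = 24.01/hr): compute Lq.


ρ = 13.37/24.01 = 0.5569
M/D/1: Lq = ρ²/(2(1−ρ)) = 0.3101/(2·0.4431) = 0.34986

Final: 0.34986


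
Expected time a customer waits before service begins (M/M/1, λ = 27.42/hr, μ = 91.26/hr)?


ρ = 27.42/91.26 = 0.3005
Wq = ρ/(μ−λ) = 0.3005/(91.26 − 27.42) = 0.3005/63.84 = 0.004706 hr

Final: 0.004706 hr


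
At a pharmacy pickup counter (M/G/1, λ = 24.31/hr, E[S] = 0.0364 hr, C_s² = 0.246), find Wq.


ρ = λ·E[S] = 24.31·0.0364 = 0.8849
E[S²] = E[S]²(1+C_s²) = 0.0364²·(1+0.246) = 0.001651
Wq = λ·E[S²]/(2(1−ρ)) = 24.31·0.001651/(2·0.1151) = 0.17432 hr

Final: 0.17432 hr


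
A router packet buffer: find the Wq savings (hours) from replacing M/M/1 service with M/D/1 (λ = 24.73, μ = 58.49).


ρ = 24.73/58.49 = 0.4228
Wq(M/M/1) = ρ/(μ−λ) = 0.4228/33.76 = 0.01252 hr
Wq(M/D/1) = ρ/(2(μ−λ)) = 0.006262 hr
Savings = 0.01252 − 0.006262 = 0.006262 hr

Final: 0.006262 hr


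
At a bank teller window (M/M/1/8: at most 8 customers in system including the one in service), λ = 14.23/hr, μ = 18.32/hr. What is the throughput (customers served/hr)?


ρ = 0.7767; P_K = (1−ρ)ρ^8/(1−ρ^9) = 0.032976
λ_eff = λ(1 − P_K) = 14.23·(1 − 0.032976) = 14.23·0.967024 = 13.7607 /hr

Final: 13.7607 /hr
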